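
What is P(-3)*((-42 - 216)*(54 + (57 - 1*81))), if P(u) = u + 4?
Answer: -7740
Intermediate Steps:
P(u) = 4 + u
P(-3)*((-42 - 216)*(54 + (57 - 1*81))) = (4 - 3)*((-42 - 216)*(54 + (57 - 1*81))) = 1*(-258*(54 + (57 - 81))) = 1*(-258*(54 - 24)) = 1*(-258*30) = 1*(-7740) = -7740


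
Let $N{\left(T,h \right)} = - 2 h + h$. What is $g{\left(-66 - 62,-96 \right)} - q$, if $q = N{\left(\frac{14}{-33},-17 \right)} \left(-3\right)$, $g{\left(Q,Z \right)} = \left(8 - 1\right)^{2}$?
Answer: $100$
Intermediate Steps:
$N{\left(T,h \right)} = - h$
$g{\left(Q,Z \right)} = 49$ ($g{\left(Q,Z \right)} = 7^{2} = 49$)
$q = -51$ ($q = \left(-1\right) \left(-17\right) \left(-3\right) = 17 \left(-3\right) = -51$)
$g{\left(-66 - 62,-96 \right)} - q = 49 - -51 = 49 + 51 = 100$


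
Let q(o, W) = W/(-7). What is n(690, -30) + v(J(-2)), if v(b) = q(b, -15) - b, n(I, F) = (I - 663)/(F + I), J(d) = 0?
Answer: 3363/1540 ≈ 2.1838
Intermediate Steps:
q(o, W) = -W/7 (q(o, W) = W*(-1/7) = -W/7)
n(I, F) = (-663 + I)/(F + I)
v(b) = 15/7 - b (v(b) = -1/7*(-15) - b = 15/7 - b)
n(690, -30) + v(J(-2)) = (-663 + 690)/(-30 + 690) + (15/7 - 1*0) = 27/660 + (15/7 + 0) = (1/660)*27 + 15/7 = 9/220 + 15/7 = 3363/1540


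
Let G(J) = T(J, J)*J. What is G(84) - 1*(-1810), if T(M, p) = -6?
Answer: 1306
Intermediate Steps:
G(J) = -6*J
G(84) - 1*(-1810) = -6*84 - 1*(-1810) = -504 + 1810 = 1306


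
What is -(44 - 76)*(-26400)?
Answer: -844800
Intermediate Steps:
-(44 - 76)*(-26400) = -(-32)*(-26400) = -1*844800 = -844800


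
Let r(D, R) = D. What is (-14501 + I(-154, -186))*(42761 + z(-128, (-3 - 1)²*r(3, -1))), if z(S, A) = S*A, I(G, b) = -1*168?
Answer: -537134773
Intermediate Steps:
I(G, b) = -168
z(S, A) = A*S
(-14501 + I(-154, -186))*(42761 + z(-128, (-3 - 1)²*r(3, -1))) = (-14501 - 168)*(42761 + ((-3 - 1)²*3)*(-128)) = -14669*(42761 + ((-4)²*3)*(-128)) = -14669*(42761 + (16*3)*(-128)) = -14669*(42761 + 48*(-128)) = -14669*(42761 - 6144) = -14669*36617 = -537134773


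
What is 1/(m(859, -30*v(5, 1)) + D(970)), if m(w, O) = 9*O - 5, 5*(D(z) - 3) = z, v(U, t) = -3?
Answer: 1/1002 ≈ 0.00099800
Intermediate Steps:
D(z) = 3 + z/5
m(w, O) = -5 + 9*O
1/(m(859, -30*v(5, 1)) + D(970)) = 1/((-5 + 9*(-30*(-3))) + (3 + (⅕)*970)) = 1/((-5 + 9*90) + (3 + 194)) = 1/((-5 + 810) + 197) = 1/(805 + 197) = 1/1002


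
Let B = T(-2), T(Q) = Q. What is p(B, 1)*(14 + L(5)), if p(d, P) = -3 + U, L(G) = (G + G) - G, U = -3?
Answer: -114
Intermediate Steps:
L(G) = G (L(G) = 2*G - G = G)
B = -2
p(d, P) = -6 (p(d, P) = -3 - 3 = -6)
p(B, 1)*(14 + L(5)) = -6*(14 + 5) = -6*19 = -114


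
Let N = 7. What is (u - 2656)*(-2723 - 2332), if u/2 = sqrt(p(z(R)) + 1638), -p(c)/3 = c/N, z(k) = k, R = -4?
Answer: 13426080 - 10110*sqrt(80346)/7 ≈ 1.3017e+7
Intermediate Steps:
p(c) = -3*c/7
u = 2*sqrt(80346)/7 (u = 2*sqrt(-3/7*(-4) + 1638) = 2*sqrt(12/7 + 1638) = 2*sqrt(11478/7) = 2*(sqrt(80346)/7) = 2*sqrt(80346)/7 ≈ 80.987)
(u - 2656)*(-2723 - 2332) = (2*sqrt(80346)/7 - 2656)*(-2723 - 2332) = (-2656 + 2*sqrt(80346)/7)*(-5055) = 13426080 - 10110*sqrt(80346)/7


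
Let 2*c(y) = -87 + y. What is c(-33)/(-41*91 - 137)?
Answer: 15/967 ≈ 0.015512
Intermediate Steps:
c(y) = -87/2 + y/2 (c(y) = (-87 + y)/2 = -87/2 + y/2)
c(-33)/(-41*91 - 137) = (-87/2 + (1/2)*(-33))/(-41*91 - 137) = (-87/2 - 33/2)/(-3731 - 137) = -60/(-3868) = -60*(-1/3868) = 15/967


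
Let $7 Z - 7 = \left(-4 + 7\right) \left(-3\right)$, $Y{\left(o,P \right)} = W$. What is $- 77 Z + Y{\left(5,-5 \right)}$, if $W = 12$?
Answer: $34$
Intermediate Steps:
$Y{\left(o,P \right)} = 12$
$Z = - \frac{2}{7}$ ($Z = 1 + \frac{\left(-4 + 7\right) \left(-3\right)}{7} = 1 + \frac{3 \left(-3\right)}{7} = 1 + \frac{1}{7} \left(-9\right) = 1 - \frac{9}{7} = - \frac{2}{7} \approx -0.28571$)
$- 77 Z + Y{\left(5,-5 \right)} = \left(-77\right) \left(- \frac{2}{7}\right) + 12 = 22 + 12 = 34$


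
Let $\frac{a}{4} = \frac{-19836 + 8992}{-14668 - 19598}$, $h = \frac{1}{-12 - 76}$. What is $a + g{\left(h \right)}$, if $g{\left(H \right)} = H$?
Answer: $\frac{1891411}{1507704} \approx 1.2545$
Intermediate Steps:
$h = - \frac{1}{88}$ ($h = \frac{1}{-88} = - \frac{1}{88} \approx -0.011364$)
$a = \frac{21688}{17133}$ ($a = 4 \frac{-19836 + 8992}{-14668 - 19598} = 4 \left(- \frac{10844}{-34266}\right) = 4 \left(\left(-10844\right) \left(- \frac{1}{34266}\right)\right) = 4 \cdot \frac{5422}{17133} = \frac{21688}{17133} \approx 1.2659$)
$a + g{\left(h \right)} = \frac{21688}{17133} - \frac{1}{88} = \frac{1891411}{1507704}$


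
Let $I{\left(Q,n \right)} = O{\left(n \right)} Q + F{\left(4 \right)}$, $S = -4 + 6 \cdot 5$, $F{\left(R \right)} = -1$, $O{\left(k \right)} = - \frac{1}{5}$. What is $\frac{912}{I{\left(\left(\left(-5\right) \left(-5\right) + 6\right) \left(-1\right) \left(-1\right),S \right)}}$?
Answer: $- \frac{380}{3} \approx -126.67$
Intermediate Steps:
$O{\left(k \right)} = - \frac{1}{5}$ ($O{\left(k \right)} = \left(-1\right) \frac{1}{5} = - \frac{1}{5}$)
$S = 26$ ($S = -4 + 30 = 26$)
$I{\left(Q,n \right)} = -1 - \frac{Q}{5}$ ($I{\left(Q,n \right)} = - \frac{Q}{5} - 1 = -1 - \frac{Q}{5}$)
$\frac{912}{I{\left(\left(\left(-5\right) \left(-5\right) + 6\right) \left(-1\right) \left(-1\right),S \right)}} = \frac{912}{-1 - \frac{\left(\left(-5\right) \left(-5\right) + 6\right) \left(-1\right) \left(-1\right)}{5}} = \frac{912}{-1 - \frac{\left(25 + 6\right) \left(-1\right) \left(-1\right)}{5}} = \frac{912}{-1 - \frac{31 \left(-1\right) \left(-1\right)}{5}} = \frac{912}{-1 - \frac{\left(-31\right) \left(-1\right)}{5}} = \frac{912}{-1 - \frac{31}{5}} = \frac{912}{- \frac{36}{5}} = 912 \left(- \frac{5}{36}\right) = - \frac{380}{3}$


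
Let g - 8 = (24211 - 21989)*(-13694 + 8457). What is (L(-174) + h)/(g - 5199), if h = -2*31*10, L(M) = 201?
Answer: 419/11641805 ≈ 3.5991e-5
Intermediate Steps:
g = -11636606 (g = 8 + (24211 - 21989)*(-13694 + 8457) = 8 + 2222*(-5237) = 8 - 11636614 = -11636606)
h = -620 (h = -62*10 = -620)
(L(-174) + h)/(g - 5199) = (201 - 620)/(-11636606 - 5199) = -419/(-11641805) = -419*(-1/11641805) = 419/11641805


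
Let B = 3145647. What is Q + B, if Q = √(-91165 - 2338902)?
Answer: 3145647 + I*√2430067 ≈ 3.1456e+6 + 1558.9*I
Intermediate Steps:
Q = I*√2430067 (Q = √(-2430067) = I*√2430067 ≈ 1558.9*I)
Q + B = I*√2430067 + 3145647 = 3145647 + I*√2430067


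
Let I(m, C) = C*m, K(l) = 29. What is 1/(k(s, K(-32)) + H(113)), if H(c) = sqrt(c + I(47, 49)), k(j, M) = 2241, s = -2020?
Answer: 2241/5019665 - 4*sqrt(151)/5019665 ≈ 0.00043665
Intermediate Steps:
H(c) = sqrt(2303 + c) (H(c) = sqrt(c + 49*47) = sqrt(c + 2303) = sqrt(2303 + c))
1/(k(s, K(-32)) + H(113)) = 1/(2241 + sqrt(2303 + 113)) = 1/(2241 + sqrt(2416)) = 1/(2241 + 4*sqrt(151))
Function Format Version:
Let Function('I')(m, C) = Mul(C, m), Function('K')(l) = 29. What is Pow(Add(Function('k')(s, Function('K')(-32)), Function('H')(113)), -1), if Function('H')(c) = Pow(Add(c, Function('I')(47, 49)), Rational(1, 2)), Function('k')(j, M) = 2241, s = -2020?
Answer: Add(Rational(2241, 5019665), Mul(Rational(-4, 5019665), Pow(151, Rational(1, 2)))) ≈ 0.00043665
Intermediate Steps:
Function('H')(c) = Pow(Add(2303, c), Rational(1, 2)) (Function('H')(c) = Pow(Add(c, Mul(49, 47)), Rational(1, 2)) = Pow(Add(c, 2303), Rational(1, 2)) = Pow(Add(2303, c), Rational(1, 2)))
Pow(Add(Function('k')(s, Function('K')(-32)), Function('H')(113)), -1) = Pow(Add(2241, Pow(Add(2303, 113), Rational(1, 2))), -1) = Pow(Add(2241, Pow(2416, Rational(1, 2))), -1) = Pow(Add(2241, Mul(4, Pow(151, Rational(1, 2)))), -1)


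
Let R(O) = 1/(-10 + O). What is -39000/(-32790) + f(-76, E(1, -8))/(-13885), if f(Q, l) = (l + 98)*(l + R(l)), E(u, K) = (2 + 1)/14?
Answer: 96873781575/81502828372 ≈ 1.1886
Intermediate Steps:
E(u, K) = 3/14 (E(u, K) = 3*(1/14) = 3/14)
f(Q, l) = (98 + l)*(l + 1/(-10 + l)) (f(Q, l) = (l + 98)*(l + 1/(-10 + l)) = (98 + l)*(l + 1/(-10 + l)))
-39000/(-32790) + f(-76, E(1, -8))/(-13885) = -39000/(-32790) + ((98 + 3/14 + 3*(-10 + 3/14)*(98 + 3/14)/14)/(-10 + 3/14))/(-13885) = -39000*(-1/32790) + ((98 + 3/14 + (3/14)*(-137/14)*(1375/14))/(-137/14))*(-1/13885) = 1300/1093 - 14*(98 + 3/14 - 565125/2744)/137*(-1/13885) = 1300/1093 - 14/137*(-295625/2744)*(-1/13885) = 1300/1093 + (295625/26852)*(-1/13885) = 1300/1093 - 59125/74568004 = 96873781575/81502828372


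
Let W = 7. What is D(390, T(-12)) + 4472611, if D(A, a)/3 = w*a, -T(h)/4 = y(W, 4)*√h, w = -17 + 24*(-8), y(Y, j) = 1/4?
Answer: 4472611 + 1254*I*√3 ≈ 4.4726e+6 + 2172.0*I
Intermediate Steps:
y(Y, j) = ¼
w = -209 (w = -17 - 192 = -209)
T(h) = -√h
D(A, a) = -627*a (D(A, a) = 3*(-209*a) = -627*a)
D(390, T(-12)) + 4472611 = -(-627)*√(-12) + 4472611 = -(-627)*2*I*√3 + 4472611 = -(-1254)*I*√3 + 4472611 = 1254*I*√3 + 4472611 = 4472611 + 1254*I*√3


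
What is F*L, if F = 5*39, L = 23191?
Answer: 4522245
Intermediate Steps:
F = 195
F*L = 195*23191 = 4522245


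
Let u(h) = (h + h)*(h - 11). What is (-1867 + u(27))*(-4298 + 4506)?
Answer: -208624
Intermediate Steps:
u(h) = 2*h*(-11 + h) (u(h) = (2*h)*(-11 + h) = 2*h*(-11 + h))
(-1867 + u(27))*(-4298 + 4506) = (-1867 + 2*27*(-11 + 27))*(-4298 + 4506) = (-1867 + 2*27*16)*208 = (-1867 + 864)*208 = -1003*208 = -208624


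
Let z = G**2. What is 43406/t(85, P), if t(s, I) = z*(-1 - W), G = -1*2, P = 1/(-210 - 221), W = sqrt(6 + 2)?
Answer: 21703/14 - 21703*sqrt(2)/7 ≈ -2834.5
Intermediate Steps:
W = 2*sqrt(2) (W = sqrt(8) = 2*sqrt(2) ≈ 2.8284)
P = -1/431 (P = 1/(-431) = -1/431 ≈ -0.0023202)
G = -2
z = 4 (z = (-2)**2 = 4)
t(s, I) = -4 - 8*sqrt(2) (t(s, I) = 4*(-1 - 2*sqrt(2)) = -4 - 8*sqrt(2))
43406/t(85, P) = 43406/(-4 - 8*sqrt(2))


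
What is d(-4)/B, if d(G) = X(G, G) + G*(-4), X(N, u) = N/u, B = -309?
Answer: -17/309 ≈ -0.055016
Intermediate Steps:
d(G) = 1 - 4*G (d(G) = G/G + G*(-4) = 1 - 4*G)
d(-4)/B = (1 - 4*(-4))/(-309) = (1 + 16)*(-1/309) = 17*(-1/309) = -17/309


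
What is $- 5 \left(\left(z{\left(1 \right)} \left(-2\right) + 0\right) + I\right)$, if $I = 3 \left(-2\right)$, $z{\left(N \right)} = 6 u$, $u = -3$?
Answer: $-150$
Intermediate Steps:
$z{\left(N \right)} = -18$ ($z{\left(N \right)} = 6 \left(-3\right) = -18$)
$I = -6$
$- 5 \left(\left(z{\left(1 \right)} \left(-2\right) + 0\right) + I\right) = - 5 \left(\left(\left(-18\right) \left(-2\right) + 0\right) - 6\right) = - 5 \left(\left(36 + 0\right) - 6\right) = - 5 \left(36 - 6\right) = \left(-5\right) 30 = -150$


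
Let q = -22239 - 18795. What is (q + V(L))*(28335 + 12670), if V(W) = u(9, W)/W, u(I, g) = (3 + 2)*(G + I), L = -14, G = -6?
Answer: -23557003455/14 ≈ -1.6826e+9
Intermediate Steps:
u(I, g) = -30 + 5*I (u(I, g) = (3 + 2)*(-6 + I) = 5*(-6 + I) = -30 + 5*I)
q = -41034
V(W) = 15/W (V(W) = (-30 + 5*9)/W = (-30 + 45)/W = 15/W)
(q + V(L))*(28335 + 12670) = (-41034 + 15/(-14))*(28335 + 12670) = (-41034 + 15*(-1/14))*41005 = (-41034 - 15/14)*41005 = -574491/14*41005 = -23557003455/14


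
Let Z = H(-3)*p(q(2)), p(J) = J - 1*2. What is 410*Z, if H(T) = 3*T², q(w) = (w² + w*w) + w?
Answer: 88560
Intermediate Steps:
q(w) = w + 2*w² (q(w) = (w² + w²) + w = 2*w² + w = w + 2*w²)
p(J) = -2 + J (p(J) = J - 2 = -2 + J)
Z = 216 (Z = (3*(-3)²)*(-2 + 2*(1 + 2*2)) = (3*9)*(-2 + 2*(1 + 4)) = 27*(-2 + 2*5) = 27*(-2 + 10) = 27*8 = 216)
410*Z = 410*216 = 88560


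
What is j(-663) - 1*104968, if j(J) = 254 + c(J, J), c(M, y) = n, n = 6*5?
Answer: -104684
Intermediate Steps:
n = 30
c(M, y) = 30
j(J) = 284 (j(J) = 254 + 30 = 284)
j(-663) - 1*104968 = 284 - 1*104968 = 284 - 104968 = -104684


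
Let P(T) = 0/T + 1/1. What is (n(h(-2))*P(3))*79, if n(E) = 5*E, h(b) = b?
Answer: -790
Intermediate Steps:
P(T) = 1 (P(T) = 0 + 1*1 = 0 + 1 = 1)
(n(h(-2))*P(3))*79 = ((5*(-2))*1)*79 = -10*1*79 = -10*79 = -790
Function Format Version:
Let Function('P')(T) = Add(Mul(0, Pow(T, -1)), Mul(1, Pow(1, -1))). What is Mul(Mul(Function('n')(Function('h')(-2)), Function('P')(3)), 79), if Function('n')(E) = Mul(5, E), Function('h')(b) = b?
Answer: -790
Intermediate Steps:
Function('P')(T) = 1 (Function('P')(T) = Add(0, Mul(1, 1)) = Add(0, 1) = 1)
Mul(Mul(Function('n')(Function('h')(-2)), Function('P')(3)), 79) = Mul(Mul(Mul(5, -2), 1), 79) = Mul(Mul(-10, 1), 79) = Mul(-10, 79) = -790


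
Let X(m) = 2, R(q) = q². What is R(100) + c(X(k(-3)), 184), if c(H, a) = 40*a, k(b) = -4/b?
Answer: 17360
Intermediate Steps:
R(100) + c(X(k(-3)), 184) = 100² + 40*184 = 10000 + 7360 = 17360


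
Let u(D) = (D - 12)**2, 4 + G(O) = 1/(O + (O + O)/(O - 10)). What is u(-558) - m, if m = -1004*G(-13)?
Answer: 87578240/273 ≈ 3.2080e+5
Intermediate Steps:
G(O) = -4 + 1/(O + 2*O/(-10 + O)) (G(O) = -4 + 1/(O + (O + O)/(O - 10)) = -4 + 1/(O + (2*O)/(-10 + O)) = -4 + 1/(O + 2*O/(-10 + O)))
u(D) = (-12 + D)**2
m = 1119460/273 (m = -1004*(-10 - 4*(-13)**2 + 33*(-13))/((-13)*(-8 - 13)) = -(-1004)*(-10 - 4*169 - 429)/(13*(-21)) = -(-1004)*(-1)*(-10 - 676 - 429)/(13*21) = -(-1004)*(-1)*(-1115)/(13*21) = -1004*(-1115/273) = 1119460/273 ≈ 4100.6)
u(-558) - m = (-12 - 558)**2 - 1*1119460/273 = (-570)**2 - 1119460/273 = 324900 - 1119460/273 = 87578240/273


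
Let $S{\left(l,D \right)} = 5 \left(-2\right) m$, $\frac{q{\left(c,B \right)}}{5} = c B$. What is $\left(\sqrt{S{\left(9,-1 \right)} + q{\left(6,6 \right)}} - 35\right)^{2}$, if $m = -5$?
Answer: $\left(35 - \sqrt{230}\right)^{2} \approx 393.4$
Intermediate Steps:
$q{\left(c,B \right)} = 5 B c$ ($q{\left(c,B \right)} = 5 c B = 5 B c$)
$S{\left(l,D \right)} = 50$ ($S{\left(l,D \right)} = 5 \left(-2\right) \left(-5\right) = \left(-10\right) \left(-5\right) = 50$)
$\left(\sqrt{S{\left(9,-1 \right)} + q{\left(6,6 \right)}} - 35\right)^{2} = \left(\sqrt{50 + 5 \cdot 6 \cdot 6} - 35\right)^{2} = \left(\sqrt{50 + 180} - 35\right)^{2} = \left(\sqrt{230} - 35\right)^{2} = \left(-35 + \sqrt{230}\right)^{2}$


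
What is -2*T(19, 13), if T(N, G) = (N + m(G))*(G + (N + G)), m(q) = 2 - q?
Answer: -720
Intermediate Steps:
T(N, G) = (N + 2*G)*(2 + N - G) (T(N, G) = (N + (2 - G))*(G + (N + G)) = (2 + N - G)*(G + (G + N)) = (2 + N - G)*(N + 2*G) = (N + 2*G)*(2 + N - G))
-2*T(19, 13) = -2*(19**2 - 2*13**2 + 2*19 + 4*13 + 13*19) = -2*(361 - 2*169 + 38 + 52 + 247) = -2*(361 - 338 + 38 + 52 + 247) = -2*360 = -720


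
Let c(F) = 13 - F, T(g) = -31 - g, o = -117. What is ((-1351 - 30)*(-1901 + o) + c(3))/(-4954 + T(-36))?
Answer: -398124/707 ≈ -563.12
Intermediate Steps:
((-1351 - 30)*(-1901 + o) + c(3))/(-4954 + T(-36)) = ((-1351 - 30)*(-1901 - 117) + (13 - 1*3))/(-4954 + (-31 - 1*(-36))) = (-1381*(-2018) + (13 - 3))/(-4954 + (-31 + 36)) = (2786858 + 10)/(-4954 + 5) = 2786868/(-4949) = 2786868*(-1/4949) = -398124/707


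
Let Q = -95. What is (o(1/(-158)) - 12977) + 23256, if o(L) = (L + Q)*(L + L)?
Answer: 128317489/12482 ≈ 10280.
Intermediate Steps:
o(L) = 2*L*(-95 + L) (o(L) = (L - 95)*(L + L) = (-95 + L)*(2*L) = 2*L*(-95 + L))
(o(1/(-158)) - 12977) + 23256 = (2*(-95 + 1/(-158))/(-158) - 12977) + 23256 = (2*(-1/158)*(-95 - 1/158) - 12977) + 23256 = (2*(-1/158)*(-15011/158) - 12977) + 23256 = (15011/12482 - 12977) + 23256 = -161963903/12482 + 23256 = 128317489/12482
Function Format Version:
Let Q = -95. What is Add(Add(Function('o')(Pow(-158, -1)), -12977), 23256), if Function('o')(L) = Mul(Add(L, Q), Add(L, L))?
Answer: Rational(128317489, 12482) ≈ 10280.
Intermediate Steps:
Function('o')(L) = Mul(2, L, Add(-95, L)) (Function('o')(L) = Mul(Add(L, -95), Add(L, L)) = Mul(Add(-95, L), Mul(2, L)) = Mul(2, L, Add(-95, L)))
Add(Add(Function('o')(Pow(-158, -1)), -12977), 23256) = Add(Add(Mul(2, Pow(-158, -1), Add(-95, Pow(-158, -1))), -12977), 23256) = Add(Add(Mul(2, Rational(-1, 158), Add(-95, Rational(-1, 158))), -12977), 23256) = Add(Add(Mul(2, Rational(-1, 158), Rational(-15011, 158)), -12977), 23256) = Add(Add(Rational(15011, 12482), -12977), 23256) = Add(Rational(-161963903, 12482), 23256) = Rational(128317489, 12482)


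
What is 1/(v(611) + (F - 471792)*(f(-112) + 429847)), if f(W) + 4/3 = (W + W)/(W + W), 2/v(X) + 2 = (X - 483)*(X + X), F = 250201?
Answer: -78207/7449228693251659 ≈ -1.0499e-11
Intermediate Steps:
v(X) = 2/(-2 + 2*X*(-483 + X)) (v(X) = 2/(-2 + (X - 483)*(X + X)) = 2/(-2 + (-483 + X)*(2*X)) = 2/(-2 + 2*X*(-483 + X)))
f(W) = -⅓ (f(W) = -4/3 + (W + W)/(W + W) = -4/3 + (2*W)/((2*W)) = -4/3 + (2*W)*(1/(2*W)) = -4/3 + 1 = -⅓)
1/(v(611) + (F - 471792)*(f(-112) + 429847)) = 1/(1/(-1 + 611² - 483*611) + (250201 - 471792)*(-⅓ + 429847)) = 1/(1/(-1 + 373321 - 295113) - 221591*1289540/3) = 1/(1/78207 - 285750458140/3) = 1/(-7449228693251659/78207) = -78207/7449228693251659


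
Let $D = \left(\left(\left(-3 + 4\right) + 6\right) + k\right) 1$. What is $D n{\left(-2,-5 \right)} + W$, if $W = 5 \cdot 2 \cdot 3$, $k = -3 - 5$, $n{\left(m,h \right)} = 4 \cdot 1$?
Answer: $26$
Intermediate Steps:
$n{\left(m,h \right)} = 4$
$k = -8$
$D = -1$ ($D = \left(\left(\left(-3 + 4\right) + 6\right) - 8\right) 1 = \left(\left(1 + 6\right) - 8\right) 1 = \left(7 - 8\right) 1 = \left(-1\right) 1 = -1$)
$W = 30$ ($W = 10 \cdot 3 = 30$)
$D n{\left(-2,-5 \right)} + W = \left(-1\right) 4 + 30 = -4 + 30 = 26$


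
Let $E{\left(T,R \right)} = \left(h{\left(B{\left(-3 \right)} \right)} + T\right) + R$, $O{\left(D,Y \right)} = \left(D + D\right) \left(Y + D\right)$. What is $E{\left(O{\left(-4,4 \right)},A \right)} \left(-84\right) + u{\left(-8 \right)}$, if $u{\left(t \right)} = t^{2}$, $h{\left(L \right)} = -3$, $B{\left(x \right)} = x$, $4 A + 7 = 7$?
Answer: $316$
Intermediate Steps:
$A = 0$ ($A = - \frac{7}{4} + \frac{1}{4} \cdot 7 = - \frac{7}{4} + \frac{7}{4} = 0$)
$O{\left(D,Y \right)} = 2 D \left(D + Y\right)$
$E{\left(T,R \right)} = -3 + R + T$ ($E{\left(T,R \right)} = \left(-3 + T\right) + R = -3 + R + T$)
$E{\left(O{\left(-4,4 \right)},A \right)} \left(-84\right) + u{\left(-8 \right)} = \left(-3 + 0 + 2 \left(-4\right) \left(-4 + 4\right)\right) \left(-84\right) + \left(-8\right)^{2} = \left(-3 + 0 + 2 \left(-4\right) 0\right) \left(-84\right) + 64 = \left(-3 + 0 + 0\right) \left(-84\right) + 64 = \left(-3\right) \left(-84\right) + 64 = 252 + 64 = 316$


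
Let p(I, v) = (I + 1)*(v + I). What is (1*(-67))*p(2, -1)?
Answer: -201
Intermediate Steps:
p(I, v) = (1 + I)*(I + v)
(1*(-67))*p(2, -1) = (1*(-67))*(2 - 1 + 2² + 2*(-1)) = -67*(2 - 1 + 4 - 2) = -67*3 = -201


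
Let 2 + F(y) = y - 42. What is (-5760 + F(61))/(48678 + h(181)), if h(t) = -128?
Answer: -5743/48550 ≈ -0.11829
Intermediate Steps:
F(y) = -44 + y (F(y) = -2 + (y - 42) = -2 + (-42 + y) = -44 + y)
(-5760 + F(61))/(48678 + h(181)) = (-5760 + (-44 + 61))/(48678 - 128) = (-5760 + 17)/48550 = -5743*1/48550 = -5743/48550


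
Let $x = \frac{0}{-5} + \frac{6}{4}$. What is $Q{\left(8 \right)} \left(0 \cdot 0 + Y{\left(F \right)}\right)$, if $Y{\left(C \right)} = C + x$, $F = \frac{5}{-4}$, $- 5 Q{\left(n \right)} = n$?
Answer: $- \frac{2}{5} \approx -0.4$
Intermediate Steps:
$Q{\left(n \right)} = - \frac{n}{5}$
$F = - \frac{5}{4}$ ($F = 5 \left(- \frac{1}{4}\right) = - \frac{5}{4} \approx -1.25$)
$x = \frac{3}{2}$ ($x = 0 \left(- \frac{1}{5}\right) + 6 \cdot \frac{1}{4} = 0 + \frac{3}{2} = \frac{3}{2} \approx 1.5$)
$Y{\left(C \right)} = \frac{3}{2} + C$ ($Y{\left(C \right)} = C + \frac{3}{2} = \frac{3}{2} + C$)
$Q{\left(8 \right)} \left(0 \cdot 0 + Y{\left(F \right)}\right) = \left(- \frac{1}{5}\right) 8 \left(0 \cdot 0 + \left(\frac{3}{2} - \frac{5}{4}\right)\right) = - \frac{8 \left(0 + \frac{1}{4}\right)}{5} = \left(- \frac{8}{5}\right) \frac{1}{4} = - \frac{2}{5}$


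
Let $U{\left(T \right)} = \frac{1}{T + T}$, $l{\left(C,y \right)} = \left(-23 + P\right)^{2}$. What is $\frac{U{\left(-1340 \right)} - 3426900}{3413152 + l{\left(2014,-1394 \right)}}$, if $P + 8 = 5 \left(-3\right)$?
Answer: $- \frac{9184092001}{9152918240} \approx -1.0034$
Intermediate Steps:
$P = -23$ ($P = -8 + 5 \left(-3\right) = -8 - 15 = -23$)
$l{\left(C,y \right)} = 2116$ ($l{\left(C,y \right)} = \left(-23 - 23\right)^{2} = \left(-46\right)^{2} = 2116$)
$U{\left(T \right)} = \frac{1}{2 T}$
$\frac{U{\left(-1340 \right)} - 3426900}{3413152 + l{\left(2014,-1394 \right)}} = \frac{\frac{1}{2 \left(-1340\right)} - 3426900}{3413152 + 2116} = \frac{\frac{1}{2} \left(- \frac{1}{1340}\right) - 3426900}{3415268} = \left(- \frac{1}{2680} - 3426900\right) \frac{1}{3415268} = \left(- \frac{9184092001}{2680}\right) \frac{1}{3415268} = - \frac{9184092001}{9152918240}$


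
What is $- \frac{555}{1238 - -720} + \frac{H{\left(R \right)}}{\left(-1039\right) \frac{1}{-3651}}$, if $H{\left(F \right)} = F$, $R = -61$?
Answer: $- \frac{436644783}{2034362} \approx -214.63$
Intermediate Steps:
$- \frac{555}{1238 - -720} + \frac{H{\left(R \right)}}{\left(-1039\right) \frac{1}{-3651}} = - \frac{555}{1238 - -720} - \frac{61}{\left(-1039\right) \frac{1}{-3651}} = - \frac{555}{1238 + 720} - \frac{61}{\left(-1039\right) \left(- \frac{1}{3651}\right)} = - \frac{555}{1958} - \frac{61}{\frac{1039}{3651}} = \left(-555\right) \frac{1}{1958} - \frac{222711}{1039} = - \frac{555}{1958} - \frac{222711}{1039} = - \frac{436644783}{2034362}$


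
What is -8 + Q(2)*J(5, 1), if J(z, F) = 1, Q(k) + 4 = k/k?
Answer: -11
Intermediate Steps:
Q(k) = -3 (Q(k) = -4 + k/k = -4 + 1 = -3)
-8 + Q(2)*J(5, 1) = -8 - 3*1 = -8 - 3 = -11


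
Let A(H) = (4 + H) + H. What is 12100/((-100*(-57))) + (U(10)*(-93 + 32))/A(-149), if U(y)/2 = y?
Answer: 17519/2793 ≈ 6.2725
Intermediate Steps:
A(H) = 4 + 2*H
U(y) = 2*y
12100/((-100*(-57))) + (U(10)*(-93 + 32))/A(-149) = 12100/((-100*(-57))) + ((2*10)*(-93 + 32))/(4 + 2*(-149)) = 12100/5700 + (20*(-61))/(4 - 298) = 12100*(1/5700) - 1220/(-294) = 121/57 - 1220*(-1/294) = 121/57 + 610/147 = 17519/2793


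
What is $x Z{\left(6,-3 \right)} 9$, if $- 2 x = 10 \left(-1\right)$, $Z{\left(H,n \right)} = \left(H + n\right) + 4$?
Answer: $315$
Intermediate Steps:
$Z{\left(H,n \right)} = 4 + H + n$
$x = 5$ ($x = - \frac{10 \left(-1\right)}{2} = \left(- \frac{1}{2}\right) \left(-10\right) = 5$)
$x Z{\left(6,-3 \right)} 9 = 5 \left(4 + 6 - 3\right) 9 = 5 \cdot 7 \cdot 9 = 35 \cdot 9 = 315$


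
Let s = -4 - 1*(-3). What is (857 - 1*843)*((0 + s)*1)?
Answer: -14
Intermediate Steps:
s = -1 (s = -4 + 3 = -1)
(857 - 1*843)*((0 + s)*1) = (857 - 1*843)*((0 - 1)*1) = (857 - 843)*(-1*1) = 14*(-1) = -14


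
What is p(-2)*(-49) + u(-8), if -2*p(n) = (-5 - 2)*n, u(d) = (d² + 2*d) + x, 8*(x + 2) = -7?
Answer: 3105/8 ≈ 388.13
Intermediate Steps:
x = -23/8 (x = -2 + (⅛)*(-7) = -2 - 7/8 = -23/8 ≈ -2.8750)
u(d) = -23/8 + d² + 2*d (u(d) = (d² + 2*d) - 23/8 = -23/8 + d² + 2*d)
p(n) = 7*n/2 (p(n) = -(-5 - 2)*n/2 = -(-7)*n/2 = 7*n/2)
p(-2)*(-49) + u(-8) = ((7/2)*(-2))*(-49) + (-23/8 + (-8)² + 2*(-8)) = -7*(-49) + (-23/8 + 64 - 16) = 343 + 361/8 = 3105/8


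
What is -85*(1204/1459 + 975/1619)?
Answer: -286603085/2362121 ≈ -121.33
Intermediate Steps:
-85*(1204/1459 + 975/1619) = -85*3371801/2362121 = -286603085/2362121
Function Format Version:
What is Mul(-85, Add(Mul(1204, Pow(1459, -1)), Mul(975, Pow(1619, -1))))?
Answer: Rational(-286603085, 2362121) ≈ -121.33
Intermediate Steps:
Mul(-85, Add(Mul(1204, Pow(1459, -1)), Mul(975, Pow(1619, -1)))) = Mul(-85, Add(Mul(1204, Rational(1, 1459)), Mul(975, Rational(1, 1619)))) = Mul(-85, Add(Rational(1204, 1459), Rational(975, 1619))) = Mul(-85, Rational(3371801, 2362121)) = Rational(-286603085, 2362121)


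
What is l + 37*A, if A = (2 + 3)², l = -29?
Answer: 896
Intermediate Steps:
A = 25 (A = 5² = 25)
l + 37*A = -29 + 37*25 = -29 + 925 = 896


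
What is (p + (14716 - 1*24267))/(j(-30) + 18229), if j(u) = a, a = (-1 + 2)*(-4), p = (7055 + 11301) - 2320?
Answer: 1297/3645 ≈ 0.35583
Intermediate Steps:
p = 16036 (p = 18356 - 2320 = 16036)
a = -4 (a = 1*(-4) = -4)
j(u) = -4
(p + (14716 - 1*24267))/(j(-30) + 18229) = (16036 + (14716 - 1*24267))/(-4 + 18229) = (16036 + (14716 - 24267))/18225 = (16036 - 9551)*(1/18225) = 6485*(1/18225) = 1297/3645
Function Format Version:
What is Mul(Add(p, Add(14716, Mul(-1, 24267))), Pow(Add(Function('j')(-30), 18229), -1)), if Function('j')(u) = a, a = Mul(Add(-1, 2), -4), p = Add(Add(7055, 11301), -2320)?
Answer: Rational(1297, 3645) ≈ 0.35583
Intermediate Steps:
p = 16036 (p = Add(18356, -2320) = 16036)
a = -4 (a = Mul(1, -4) = -4)
Function('j')(u) = -4
Mul(Add(p, Add(14716, Mul(-1, 24267))), Pow(Add(Function('j')(-30), 18229), -1)) = Mul(Add(16036, Add(14716, Mul(-1, 24267))), Pow(Add(-4, 18229), -1)) = Mul(Add(16036, Add(14716, -24267)), Pow(18225, -1)) = Mul(Add(16036, -9551), Rational(1, 18225)) = Mul(6485, Rational(1, 18225)) = Rational(1297, 3645)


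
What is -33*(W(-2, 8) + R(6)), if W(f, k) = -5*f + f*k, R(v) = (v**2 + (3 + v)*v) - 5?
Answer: -2607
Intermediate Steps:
R(v) = -5 + v**2 + v*(3 + v) (R(v) = (v**2 + v*(3 + v)) - 5 = -5 + v**2 + v*(3 + v))
-33*(W(-2, 8) + R(6)) = -33*(-2*(-5 + 8) + (-5 + 2*6**2 + 3*6)) = -33*(-2*3 + (-5 + 2*36 + 18)) = -33*(-6 + (-5 + 72 + 18)) = -33*(-6 + 85) = -33*79 = -2607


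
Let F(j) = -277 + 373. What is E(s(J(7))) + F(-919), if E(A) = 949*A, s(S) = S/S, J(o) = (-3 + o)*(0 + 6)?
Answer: 1045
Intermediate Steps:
J(o) = -18 + 6*o (J(o) = (-3 + o)*6 = -18 + 6*o)
s(S) = 1
F(j) = 96
E(s(J(7))) + F(-919) = 949*1 + 96 = 949 + 96 = 1045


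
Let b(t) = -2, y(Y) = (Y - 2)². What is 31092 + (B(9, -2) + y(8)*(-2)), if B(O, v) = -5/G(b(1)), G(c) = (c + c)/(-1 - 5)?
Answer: 62025/2 ≈ 31013.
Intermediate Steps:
y(Y) = (-2 + Y)²
G(c) = -c/3 (G(c) = (2*c)/(-6) = (2*c)*(-⅙) = -c/3)
B(O, v) = -15/2 (B(O, v) = -5/((-⅓*(-2))) = -5/⅔ = -5*3/2 = -15/2)
31092 + (B(9, -2) + y(8)*(-2)) = 31092 + (-15/2 + (-2 + 8)²*(-2)) = 31092 + (-15/2 + 6²*(-2)) = 31092 + (-15/2 + 36*(-2)) = 31092 + (-15/2 - 72) = 31092 - 159/2 = 62025/2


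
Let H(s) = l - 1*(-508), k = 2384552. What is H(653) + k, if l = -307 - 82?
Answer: 2384671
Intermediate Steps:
l = -389
H(s) = 119 (H(s) = -389 - 1*(-508) = -389 + 508 = 119)
H(653) + k = 119 + 2384552 = 2384671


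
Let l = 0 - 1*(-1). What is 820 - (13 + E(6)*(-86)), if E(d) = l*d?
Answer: 1323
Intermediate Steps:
l = 1 (l = 0 + 1 = 1)
E(d) = d (E(d) = 1*d = d)
820 - (13 + E(6)*(-86)) = 820 - (13 + 6*(-86)) = 820 - (13 - 516) = 820 - 1*(-503) = 820 + 503 = 1323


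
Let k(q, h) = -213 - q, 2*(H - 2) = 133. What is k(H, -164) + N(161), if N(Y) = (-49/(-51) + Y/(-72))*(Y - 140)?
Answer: -125779/408 ≈ -308.28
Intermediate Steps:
H = 137/2 (H = 2 + (1/2)*133 = 2 + 133/2 = 137/2 ≈ 68.500)
N(Y) = (-140 + Y)*(49/51 - Y/72) (N(Y) = (-49*(-1/51) + Y*(-1/72))*(-140 + Y) = (49/51 - Y/72)*(-140 + Y) = (-140 + Y)*(49/51 - Y/72))
k(H, -164) + N(161) = (-213 - 1*137/2) + (-6860/51 - 1/72*161**2 + (889/306)*161) = (-213 - 137/2) + (-6860/51 - 1/72*25921 + 143129/306) = -563/2 + (-6860/51 - 25921/72 + 143129/306) = -563/2 - 10927/408 = -125779/408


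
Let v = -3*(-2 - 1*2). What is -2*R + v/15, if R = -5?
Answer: 54/5 ≈ 10.800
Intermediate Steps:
v = 12 (v = -3*(-2 - 2) = -3*(-4) = 12)
-2*R + v/15 = -2*(-5) + 12/15 = 10 + 12*(1/15) = 10 + ⅘ = 54/5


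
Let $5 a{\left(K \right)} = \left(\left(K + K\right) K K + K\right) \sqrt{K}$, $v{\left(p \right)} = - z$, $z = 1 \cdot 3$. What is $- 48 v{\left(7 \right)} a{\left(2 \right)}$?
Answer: $\frac{2592 \sqrt{2}}{5} \approx 733.13$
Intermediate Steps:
$z = 3$
$v{\left(p \right)} = -3$ ($v{\left(p \right)} = \left(-1\right) 3 = -3$)
$a{\left(K \right)} = \frac{\sqrt{K} \left(K + 2 K^{3}\right)}{5}$ ($a{\left(K \right)} = \frac{\left(\left(K + K\right) K K + K\right) \sqrt{K}}{5} = \frac{\left(2 K K K + K\right) \sqrt{K}}{5} = \frac{\left(2 K^{2} K + K\right) \sqrt{K}}{5} = \frac{\left(2 K^{3} + K\right) \sqrt{K}}{5} = \frac{\left(K + 2 K^{3}\right) \sqrt{K}}{5} = \frac{\sqrt{K} \left(K + 2 K^{3}\right)}{5}$)
$- 48 v{\left(7 \right)} a{\left(2 \right)} = \left(-48\right) \left(-3\right) \frac{2^{\frac{3}{2}} \left(1 + 2 \cdot 2^{2}\right)}{5} = 144 \frac{2 \sqrt{2} \left(1 + 2 \cdot 4\right)}{5} = 144 \frac{2 \sqrt{2} \left(1 + 8\right)}{5} = 144 \cdot \frac{1}{5} \cdot 2 \sqrt{2} \cdot 9 = 144 \frac{18 \sqrt{2}}{5} = \frac{2592 \sqrt{2}}{5}$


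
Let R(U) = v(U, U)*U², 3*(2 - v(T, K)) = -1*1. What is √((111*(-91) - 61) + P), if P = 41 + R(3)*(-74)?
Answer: 5*I*√467 ≈ 108.05*I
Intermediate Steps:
v(T, K) = 7/3 (v(T, K) = 2 - (-1)/3 = 2 - ⅓*(-1) = 2 + ⅓ = 7/3)
R(U) = 7*U²/3
P = -1513 (P = 41 + ((7/3)*3²)*(-74) = 41 + ((7/3)*9)*(-74) = 41 + 21*(-74) = 41 - 1554 = -1513)
√((111*(-91) - 61) + P) = √((111*(-91) - 61) - 1513) = √((-10101 - 61) - 1513) = √(-10162 - 1513) = √(-11675) = 5*I*√467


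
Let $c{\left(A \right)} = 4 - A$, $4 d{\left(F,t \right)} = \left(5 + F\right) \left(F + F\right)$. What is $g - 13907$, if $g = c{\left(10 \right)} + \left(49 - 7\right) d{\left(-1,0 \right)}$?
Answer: $-13997$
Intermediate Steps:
$d{\left(F,t \right)} = \frac{F \left(5 + F\right)}{2}$ ($d{\left(F,t \right)} = \frac{\left(5 + F\right) \left(F + F\right)}{4} = \frac{\left(5 + F\right) 2 F}{4} = \frac{2 F \left(5 + F\right)}{4} = \frac{F \left(5 + F\right)}{2}$)
$g = -90$ ($g = \left(4 - 10\right) + \left(49 - 7\right) \frac{1}{2} \left(-1\right) \left(5 - 1\right) = \left(4 - 10\right) + 42 \cdot \frac{1}{2} \left(-1\right) 4 = -6 + 42 \left(-2\right) = -6 - 84 = -90$)
$g - 13907 = -90 - 13907 = -13997$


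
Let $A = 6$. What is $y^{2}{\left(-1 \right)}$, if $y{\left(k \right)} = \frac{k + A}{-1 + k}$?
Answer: $\frac{25}{4} \approx 6.25$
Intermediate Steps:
$y{\left(k \right)} = \frac{6 + k}{-1 + k}$ ($y{\left(k \right)} = \frac{k + 6}{-1 + k} = \frac{6 + k}{-1 + k}$)
$y^{2}{\left(-1 \right)} = \left(\frac{6 - 1}{-1 - 1}\right)^{2} = \left(\frac{1}{-2} \cdot 5\right)^{2} = \left(\left(- \frac{1}{2}\right) 5\right)^{2} = \left(- \frac{5}{2}\right)^{2} = \frac{25}{4}$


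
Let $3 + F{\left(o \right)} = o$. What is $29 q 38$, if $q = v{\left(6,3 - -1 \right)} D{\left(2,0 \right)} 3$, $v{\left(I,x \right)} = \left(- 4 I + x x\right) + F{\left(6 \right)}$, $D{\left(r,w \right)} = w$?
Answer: $0$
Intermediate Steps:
$F{\left(o \right)} = -3 + o$
$v{\left(I,x \right)} = 3 + x^{2} - 4 I$ ($v{\left(I,x \right)} = \left(- 4 I + x x\right) + \left(-3 + 6\right) = \left(- 4 I + x^{2}\right) + 3 = \left(x^{2} - 4 I\right) + 3 = 3 + x^{2} - 4 I$)
$q = 0$ ($q = \left(3 + \left(3 - -1\right)^{2} - 24\right) 0 \cdot 3 = \left(3 + \left(3 + 1\right)^{2} - 24\right) 0 \cdot 3 = \left(3 + 4^{2} - 24\right) 0 \cdot 3 = \left(3 + 16 - 24\right) 0 \cdot 3 = \left(-5\right) 0 \cdot 3 = 0 \cdot 3 = 0$)
$29 q 38 = 29 \cdot 0 \cdot 38 = 0 \cdot 38 = 0$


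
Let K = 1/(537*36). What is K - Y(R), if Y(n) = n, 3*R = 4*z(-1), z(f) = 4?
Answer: -103103/19332 ≈ -5.3333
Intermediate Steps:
R = 16/3 (R = (4*4)/3 = (⅓)*16 = 16/3 ≈ 5.3333)
K = 1/19332 ≈ 5.1728e-5
K - Y(R) = 1/19332 - 1*16/3 = 1/19332 - 16/3 = -103103/19332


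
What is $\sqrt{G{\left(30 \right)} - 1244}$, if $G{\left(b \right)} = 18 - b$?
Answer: $2 i \sqrt{314} \approx 35.44 i$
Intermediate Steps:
$\sqrt{G{\left(30 \right)} - 1244} = \sqrt{\left(18 - 30\right) - 1244} = \sqrt{-12 - 1244} = \sqrt{-1256} = 2 i \sqrt{314}$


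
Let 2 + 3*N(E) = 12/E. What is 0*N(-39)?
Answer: 0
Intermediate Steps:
N(E) = -2/3 + 4/E (N(E) = -2/3 + (12/E)/3 = -2/3 + 4/E)
0*N(-39) = 0*(-2/3 + 4/(-39)) = 0*(-2/3 + 4*(-1/39)) = 0*(-2/3 - 4/39) = 0*(-10/13) = 0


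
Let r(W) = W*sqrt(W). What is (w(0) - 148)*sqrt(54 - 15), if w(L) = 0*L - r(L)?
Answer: -148*sqrt(39) ≈ -924.26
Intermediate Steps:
r(W) = W**(3/2)
w(L) = -L**(3/2) (w(L) = 0*L - L**(3/2) = 0 - L**(3/2) = -L**(3/2))
(w(0) - 148)*sqrt(54 - 15) = (-0**(3/2) - 148)*sqrt(54 - 15) = (-1*0 - 148)*sqrt(39) = (0 - 148)*sqrt(39) = -148*sqrt(39)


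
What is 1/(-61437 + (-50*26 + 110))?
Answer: -1/62627 ≈ -1.5968e-5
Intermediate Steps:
1/(-61437 + (-50*26 + 110)) = 1/(-61437 + (-1300 + 110)) = 1/(-61437 - 1190) = 1/(-62627) = -1/62627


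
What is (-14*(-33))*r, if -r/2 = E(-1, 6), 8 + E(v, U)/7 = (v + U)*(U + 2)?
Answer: -206976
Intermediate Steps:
E(v, U) = -56 + 7*(2 + U)*(U + v) (E(v, U) = -56 + 7*((v + U)*(U + 2)) = -56 + 7*((U + v)*(2 + U)) = -56 + 7*((2 + U)*(U + v)) = -56 + 7*(2 + U)*(U + v))
r = -448 (r = -2*(-56 + 7*6² + 14*6 + 14*(-1) + 7*6*(-1)) = -2*(-56 + 7*36 + 84 - 14 - 42) = -2*(-56 + 252 + 84 - 14 - 42) = -2*224 = -448)
(-14*(-33))*r = -14*(-33)*(-448) = 462*(-448) = -206976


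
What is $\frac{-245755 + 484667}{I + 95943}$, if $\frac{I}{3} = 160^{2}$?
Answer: $\frac{238912}{172743} \approx 1.383$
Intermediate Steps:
$I = 76800$ ($I = 3 \cdot 160^{2} = 3 \cdot 25600 = 76800$)
$\frac{-245755 + 484667}{I + 95943} = \frac{-245755 + 484667}{76800 + 95943} = \frac{238912}{172743}$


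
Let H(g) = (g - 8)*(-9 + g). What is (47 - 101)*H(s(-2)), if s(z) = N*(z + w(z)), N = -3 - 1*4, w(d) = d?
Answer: -20520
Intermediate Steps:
N = -7 (N = -3 - 4 = -7)
s(z) = -14*z (s(z) = -7*(z + z) = -14*z)
H(g) = (-9 + g)*(-8 + g) (H(g) = (-8 + g)*(-9 + g) = (-9 + g)*(-8 + g))
(47 - 101)*H(s(-2)) = (47 - 101)*(72 + (-14*(-2))² - (-238)*(-2)) = -54*(72 + 28² - 17*28) = -54*(72 + 784 - 476) = -54*380 = -20520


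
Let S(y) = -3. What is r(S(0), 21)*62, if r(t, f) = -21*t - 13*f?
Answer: -13020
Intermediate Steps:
r(S(0), 21)*62 = (-21*(-3) - 13*21)*62 = (63 - 273)*62 = -210*62 = -13020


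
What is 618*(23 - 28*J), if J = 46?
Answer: -781770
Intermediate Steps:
618*(23 - 28*J) = 618*(23 - 28*46) = 618*(23 - 1288) = 618*(-1265) = -781770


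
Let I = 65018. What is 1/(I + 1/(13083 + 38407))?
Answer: 51490/3347776821 ≈ 1.5380e-5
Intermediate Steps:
1/(I + 1/(13083 + 38407)) = 1/(65018 + 1/(13083 + 38407)) = 1/(65018 + 1/51490) = 1/(3347776821/51490) = 51490/3347776821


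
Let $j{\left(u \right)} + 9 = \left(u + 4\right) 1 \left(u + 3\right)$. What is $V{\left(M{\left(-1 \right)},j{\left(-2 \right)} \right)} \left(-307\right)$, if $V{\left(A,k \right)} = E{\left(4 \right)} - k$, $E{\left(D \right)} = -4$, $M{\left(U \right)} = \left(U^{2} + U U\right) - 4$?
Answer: $-921$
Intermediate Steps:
$M{\left(U \right)} = -4 + 2 U^{2}$ ($M{\left(U \right)} = \left(U^{2} + U^{2}\right) - 4 = 2 U^{2} - 4 = -4 + 2 U^{2}$)
$j{\left(u \right)} = -9 + \left(3 + u\right) \left(4 + u\right)$ ($j{\left(u \right)} = -9 + \left(u + 4\right) 1 \left(u + 3\right) = -9 + \left(4 + u\right) 1 \left(3 + u\right) = -9 + \left(4 + u\right) \left(3 + u\right) = -9 + \left(3 + u\right) \left(4 + u\right)$)
$V{\left(A,k \right)} = -4 - k$
$V{\left(M{\left(-1 \right)},j{\left(-2 \right)} \right)} \left(-307\right) = \left(-4 - \left(3 + \left(-2\right)^{2} + 7 \left(-2\right)\right)\right) \left(-307\right) = \left(-4 - \left(3 + 4 - 14\right)\right) \left(-307\right) = \left(-4 - -7\right) \left(-307\right) = \left(-4 + 7\right) \left(-307\right) = 3 \left(-307\right) = -921$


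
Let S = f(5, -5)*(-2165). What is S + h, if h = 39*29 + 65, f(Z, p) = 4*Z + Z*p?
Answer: 12021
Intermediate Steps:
h = 1196 (h = 1131 + 65 = 1196)
S = 10825 (S = (5*(4 - 5))*(-2165) = (5*(-1))*(-2165) = -5*(-2165) = 10825)
S + h = 10825 + 1196 = 12021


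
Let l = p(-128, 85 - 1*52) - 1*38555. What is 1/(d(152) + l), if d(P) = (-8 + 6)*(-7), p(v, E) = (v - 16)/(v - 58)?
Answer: -31/1194747 ≈ -2.5947e-5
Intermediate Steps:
p(v, E) = (-16 + v)/(-58 + v)
l = -1195181/31 (l = (-16 - 128)/(-58 - 128) - 1*38555 = -144/(-186) - 38555 = -1/186*(-144) - 38555 = 24/31 - 38555 = -1195181/31 ≈ -38554.)
d(P) = 14 (d(P) = -2*(-7) = 14)
1/(d(152) + l) = 1/(14 - 1195181/31) = 1/(-1194747/31) = -31/1194747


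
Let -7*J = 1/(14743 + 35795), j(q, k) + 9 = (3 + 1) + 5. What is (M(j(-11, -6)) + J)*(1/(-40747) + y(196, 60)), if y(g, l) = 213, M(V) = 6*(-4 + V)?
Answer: -36844492678675/7207451601 ≈ -5112.0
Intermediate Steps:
j(q, k) = 0 (j(q, k) = -9 + ((3 + 1) + 5) = -9 + (4 + 5) = -9 + 9 = 0)
M(V) = -24 + 6*V
J = -1/353766 (J = -1/(7*(14743 + 35795)) = -⅐/50538 = -⅐*1/50538 = -1/353766 ≈ -2.8267e-6)
(M(j(-11, -6)) + J)*(1/(-40747) + y(196, 60)) = ((-24 + 6*0) - 1/353766)*(1/(-40747) + 213) = ((-24 + 0) - 1/353766)*(-1/40747 + 213) = (-24 - 1/353766)*(8679110/40747) = -8490385/353766*8679110/40747 = -36844492678675/7207451601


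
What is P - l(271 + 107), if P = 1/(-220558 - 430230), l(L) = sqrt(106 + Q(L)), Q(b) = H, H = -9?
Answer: -1/650788 - sqrt(97) ≈ -9.8489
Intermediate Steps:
Q(b) = -9
l(L) = sqrt(97) (l(L) = sqrt(106 - 9) = sqrt(97))
P = -1/650788 (P = 1/(-650788) = -1/650788 ≈ -1.5366e-6)
P - l(271 + 107) = -1/650788 - sqrt(97)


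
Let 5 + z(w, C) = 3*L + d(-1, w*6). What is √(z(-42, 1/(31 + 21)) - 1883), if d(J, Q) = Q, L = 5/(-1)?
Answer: I*√2155 ≈ 46.422*I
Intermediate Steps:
L = -5 (L = 5*(-1) = -5)
z(w, C) = -20 + 6*w (z(w, C) = -5 + (3*(-5) + w*6) = -5 + (-15 + 6*w) = -20 + 6*w)
√(z(-42, 1/(31 + 21)) - 1883) = √((-20 + 6*(-42)) - 1883) = √((-20 - 252) - 1883) = √(-272 - 1883) = √(-2155) = I*√2155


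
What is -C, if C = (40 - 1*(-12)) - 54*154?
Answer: 8264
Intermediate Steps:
C = -8264 (C = (40 + 12) - 8316 = 52 - 8316 = -8264)
-C = -1*(-8264) = 8264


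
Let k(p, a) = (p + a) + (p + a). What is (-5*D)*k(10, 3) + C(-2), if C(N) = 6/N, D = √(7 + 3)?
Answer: -3 - 130*√10 ≈ -414.10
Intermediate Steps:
D = √10 ≈ 3.1623
k(p, a) = 2*a + 2*p (k(p, a) = (a + p) + (a + p) = 2*a + 2*p)
(-5*D)*k(10, 3) + C(-2) = (-5*√10)*(2*3 + 2*10) + 6/(-2) = (-5*√10)*(6 + 20) + 6*(-½) = -5*√10*26 - 3 = -130*√10 - 3 = -3 - 130*√10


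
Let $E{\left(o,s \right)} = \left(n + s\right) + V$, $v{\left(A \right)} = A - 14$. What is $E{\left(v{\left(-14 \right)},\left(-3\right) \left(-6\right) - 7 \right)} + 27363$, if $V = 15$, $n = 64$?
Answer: $27453$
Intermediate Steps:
$v{\left(A \right)} = -14 + A$
$E{\left(o,s \right)} = 79 + s$ ($E{\left(o,s \right)} = \left(64 + s\right) + 15 = 79 + s$)
$E{\left(v{\left(-14 \right)},\left(-3\right) \left(-6\right) - 7 \right)} + 27363 = \left(79 - -11\right) + 27363 = \left(79 + \left(18 - 7\right)\right) + 27363 = \left(79 + 11\right) + 27363 = 90 + 27363 = 27453$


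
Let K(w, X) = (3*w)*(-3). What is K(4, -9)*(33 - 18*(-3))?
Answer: -3132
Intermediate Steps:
K(w, X) = -9*w
K(4, -9)*(33 - 18*(-3)) = (-9*4)*(33 - 18*(-3)) = -36*(33 + 54) = -36*87 = -3132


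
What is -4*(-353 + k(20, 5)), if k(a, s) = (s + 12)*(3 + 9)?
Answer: 596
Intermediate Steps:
k(a, s) = 144 + 12*s (k(a, s) = (12 + s)*12 = 144 + 12*s)
-4*(-353 + k(20, 5)) = -4*(-353 + (144 + 12*5)) = -4*(-353 + (144 + 60)) = -4*(-353 + 204) = -4*(-149) = 596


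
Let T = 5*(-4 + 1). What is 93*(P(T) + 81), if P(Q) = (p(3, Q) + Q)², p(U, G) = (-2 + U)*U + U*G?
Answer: 309690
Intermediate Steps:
p(U, G) = G*U + U*(-2 + U) (p(U, G) = U*(-2 + U) + G*U = G*U + U*(-2 + U))
T = -15 (T = 5*(-3) = -15)
P(Q) = (3 + 4*Q)² (P(Q) = (3*(-2 + Q + 3) + Q)² = (3*(1 + Q) + Q)² = ((3 + 3*Q) + Q)² = (3 + 4*Q)²)
93*(P(T) + 81) = 93*((3 + 4*(-15))² + 81) = 93*((3 - 60)² + 81) = 93*((-57)² + 81) = 93*(3249 + 81) = 93*3330 = 309690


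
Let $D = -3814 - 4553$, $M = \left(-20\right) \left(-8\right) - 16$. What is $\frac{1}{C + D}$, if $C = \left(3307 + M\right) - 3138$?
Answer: $- \frac{1}{8054} \approx -0.00012416$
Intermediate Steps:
$M = 144$ ($M = 160 - 16 = 144$)
$C = 313$ ($C = \left(3307 + 144\right) - 3138 = 3451 - 3138 = 313$)
$D = -8367$ ($D = -3814 - 4553 = -8367$)
$\frac{1}{C + D} = \frac{1}{313 - 8367} = \frac{1}{-8054} = - \frac{1}{8054}$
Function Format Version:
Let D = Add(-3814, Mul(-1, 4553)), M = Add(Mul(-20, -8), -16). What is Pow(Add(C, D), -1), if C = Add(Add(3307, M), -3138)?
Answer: Rational(-1, 8054) ≈ -0.00012416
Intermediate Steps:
M = 144 (M = Add(160, -16) = 144)
C = 313 (C = Add(Add(3307, 144), -3138) = Add(3451, -3138) = 313)
D = -8367 (D = Add(-3814, -4553) = -8367)
Pow(Add(C, D), -1) = Pow(Add(313, -8367), -1) = Pow(-8054, -1) = Rational(-1, 8054)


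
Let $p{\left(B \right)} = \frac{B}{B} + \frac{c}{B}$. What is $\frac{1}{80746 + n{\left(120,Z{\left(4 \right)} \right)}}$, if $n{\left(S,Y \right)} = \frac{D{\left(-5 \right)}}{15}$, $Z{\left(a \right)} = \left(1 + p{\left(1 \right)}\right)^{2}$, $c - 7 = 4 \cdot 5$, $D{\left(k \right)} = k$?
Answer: $\frac{3}{242237} \approx 1.2385 \cdot 10^{-5}$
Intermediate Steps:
$c = 27$ ($c = 7 + 4 \cdot 5 = 7 + 20 = 27$)
$p{\left(B \right)} = 1 + \frac{27}{B}$ ($p{\left(B \right)} = \frac{B}{B} + \frac{27}{B} = 1 + \frac{27}{B}$)
$Z{\left(a \right)} = 841$ ($Z{\left(a \right)} = \left(1 + \frac{27 + 1}{1}\right)^{2} = \left(1 + 1 \cdot 28\right)^{2} = \left(1 + 28\right)^{2} = 29^{2} = 841$)
$n{\left(S,Y \right)} = - \frac{1}{3}$ ($n{\left(S,Y \right)} = - \frac{5}{15} = \left(-5\right) \frac{1}{15} = - \frac{1}{3}$)
$\frac{1}{80746 + n{\left(120,Z{\left(4 \right)} \right)}} = \frac{1}{80746 - \frac{1}{3}} = \frac{1}{\frac{242237}{3}} = \frac{3}{242237}$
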